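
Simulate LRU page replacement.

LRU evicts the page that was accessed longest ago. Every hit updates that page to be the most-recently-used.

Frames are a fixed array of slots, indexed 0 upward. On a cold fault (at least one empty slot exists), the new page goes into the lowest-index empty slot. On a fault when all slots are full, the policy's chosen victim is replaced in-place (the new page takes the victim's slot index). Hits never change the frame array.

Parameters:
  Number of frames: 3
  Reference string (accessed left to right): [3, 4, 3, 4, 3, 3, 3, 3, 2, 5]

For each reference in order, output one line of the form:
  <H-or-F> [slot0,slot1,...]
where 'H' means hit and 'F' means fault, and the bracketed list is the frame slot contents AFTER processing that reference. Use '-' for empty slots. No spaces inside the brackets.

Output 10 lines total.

F [3,-,-]
F [3,4,-]
H [3,4,-]
H [3,4,-]
H [3,4,-]
H [3,4,-]
H [3,4,-]
H [3,4,-]
F [3,4,2]
F [3,5,2]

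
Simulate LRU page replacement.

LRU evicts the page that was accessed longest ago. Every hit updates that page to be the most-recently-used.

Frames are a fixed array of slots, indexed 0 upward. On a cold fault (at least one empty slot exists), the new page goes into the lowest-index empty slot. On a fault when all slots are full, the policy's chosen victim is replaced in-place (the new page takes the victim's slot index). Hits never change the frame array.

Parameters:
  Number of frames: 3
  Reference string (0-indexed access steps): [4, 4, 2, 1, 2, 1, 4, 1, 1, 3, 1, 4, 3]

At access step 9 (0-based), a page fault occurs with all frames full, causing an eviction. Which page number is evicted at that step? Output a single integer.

Answer: 2

Derivation:
Step 0: ref 4 -> FAULT, frames=[4,-,-]
Step 1: ref 4 -> HIT, frames=[4,-,-]
Step 2: ref 2 -> FAULT, frames=[4,2,-]
Step 3: ref 1 -> FAULT, frames=[4,2,1]
Step 4: ref 2 -> HIT, frames=[4,2,1]
Step 5: ref 1 -> HIT, frames=[4,2,1]
Step 6: ref 4 -> HIT, frames=[4,2,1]
Step 7: ref 1 -> HIT, frames=[4,2,1]
Step 8: ref 1 -> HIT, frames=[4,2,1]
Step 9: ref 3 -> FAULT, evict 2, frames=[4,3,1]
At step 9: evicted page 2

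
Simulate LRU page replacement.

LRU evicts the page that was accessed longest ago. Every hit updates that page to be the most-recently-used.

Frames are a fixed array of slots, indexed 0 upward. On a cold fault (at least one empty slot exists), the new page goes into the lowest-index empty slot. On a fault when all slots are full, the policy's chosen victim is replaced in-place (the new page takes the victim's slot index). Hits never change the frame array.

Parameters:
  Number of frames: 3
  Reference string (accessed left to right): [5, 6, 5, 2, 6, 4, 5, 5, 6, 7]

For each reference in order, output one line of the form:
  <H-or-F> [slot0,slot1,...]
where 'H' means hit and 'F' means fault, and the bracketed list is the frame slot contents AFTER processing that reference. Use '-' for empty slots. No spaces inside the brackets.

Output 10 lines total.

F [5,-,-]
F [5,6,-]
H [5,6,-]
F [5,6,2]
H [5,6,2]
F [4,6,2]
F [4,6,5]
H [4,6,5]
H [4,6,5]
F [7,6,5]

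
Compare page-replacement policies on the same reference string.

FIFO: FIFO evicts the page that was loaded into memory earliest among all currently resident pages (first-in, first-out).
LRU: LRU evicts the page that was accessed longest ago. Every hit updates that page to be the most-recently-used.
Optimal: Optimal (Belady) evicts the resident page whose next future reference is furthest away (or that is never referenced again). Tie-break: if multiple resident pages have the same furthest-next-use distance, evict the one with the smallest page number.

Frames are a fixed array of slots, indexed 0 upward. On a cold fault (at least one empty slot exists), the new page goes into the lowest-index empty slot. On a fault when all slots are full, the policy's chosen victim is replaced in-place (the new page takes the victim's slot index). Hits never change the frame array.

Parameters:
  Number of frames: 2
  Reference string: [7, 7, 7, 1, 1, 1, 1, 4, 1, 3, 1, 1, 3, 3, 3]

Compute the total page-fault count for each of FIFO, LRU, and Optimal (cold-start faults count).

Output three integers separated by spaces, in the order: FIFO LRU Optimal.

--- FIFO ---
  step 0: ref 7 -> FAULT, frames=[7,-] (faults so far: 1)
  step 1: ref 7 -> HIT, frames=[7,-] (faults so far: 1)
  step 2: ref 7 -> HIT, frames=[7,-] (faults so far: 1)
  step 3: ref 1 -> FAULT, frames=[7,1] (faults so far: 2)
  step 4: ref 1 -> HIT, frames=[7,1] (faults so far: 2)
  step 5: ref 1 -> HIT, frames=[7,1] (faults so far: 2)
  step 6: ref 1 -> HIT, frames=[7,1] (faults so far: 2)
  step 7: ref 4 -> FAULT, evict 7, frames=[4,1] (faults so far: 3)
  step 8: ref 1 -> HIT, frames=[4,1] (faults so far: 3)
  step 9: ref 3 -> FAULT, evict 1, frames=[4,3] (faults so far: 4)
  step 10: ref 1 -> FAULT, evict 4, frames=[1,3] (faults so far: 5)
  step 11: ref 1 -> HIT, frames=[1,3] (faults so far: 5)
  step 12: ref 3 -> HIT, frames=[1,3] (faults so far: 5)
  step 13: ref 3 -> HIT, frames=[1,3] (faults so far: 5)
  step 14: ref 3 -> HIT, frames=[1,3] (faults so far: 5)
  FIFO total faults: 5
--- LRU ---
  step 0: ref 7 -> FAULT, frames=[7,-] (faults so far: 1)
  step 1: ref 7 -> HIT, frames=[7,-] (faults so far: 1)
  step 2: ref 7 -> HIT, frames=[7,-] (faults so far: 1)
  step 3: ref 1 -> FAULT, frames=[7,1] (faults so far: 2)
  step 4: ref 1 -> HIT, frames=[7,1] (faults so far: 2)
  step 5: ref 1 -> HIT, frames=[7,1] (faults so far: 2)
  step 6: ref 1 -> HIT, frames=[7,1] (faults so far: 2)
  step 7: ref 4 -> FAULT, evict 7, frames=[4,1] (faults so far: 3)
  step 8: ref 1 -> HIT, frames=[4,1] (faults so far: 3)
  step 9: ref 3 -> FAULT, evict 4, frames=[3,1] (faults so far: 4)
  step 10: ref 1 -> HIT, frames=[3,1] (faults so far: 4)
  step 11: ref 1 -> HIT, frames=[3,1] (faults so far: 4)
  step 12: ref 3 -> HIT, frames=[3,1] (faults so far: 4)
  step 13: ref 3 -> HIT, frames=[3,1] (faults so far: 4)
  step 14: ref 3 -> HIT, frames=[3,1] (faults so far: 4)
  LRU total faults: 4
--- Optimal ---
  step 0: ref 7 -> FAULT, frames=[7,-] (faults so far: 1)
  step 1: ref 7 -> HIT, frames=[7,-] (faults so far: 1)
  step 2: ref 7 -> HIT, frames=[7,-] (faults so far: 1)
  step 3: ref 1 -> FAULT, frames=[7,1] (faults so far: 2)
  step 4: ref 1 -> HIT, frames=[7,1] (faults so far: 2)
  step 5: ref 1 -> HIT, frames=[7,1] (faults so far: 2)
  step 6: ref 1 -> HIT, frames=[7,1] (faults so far: 2)
  step 7: ref 4 -> FAULT, evict 7, frames=[4,1] (faults so far: 3)
  step 8: ref 1 -> HIT, frames=[4,1] (faults so far: 3)
  step 9: ref 3 -> FAULT, evict 4, frames=[3,1] (faults so far: 4)
  step 10: ref 1 -> HIT, frames=[3,1] (faults so far: 4)
  step 11: ref 1 -> HIT, frames=[3,1] (faults so far: 4)
  step 12: ref 3 -> HIT, frames=[3,1] (faults so far: 4)
  step 13: ref 3 -> HIT, frames=[3,1] (faults so far: 4)
  step 14: ref 3 -> HIT, frames=[3,1] (faults so far: 4)
  Optimal total faults: 4

Answer: 5 4 4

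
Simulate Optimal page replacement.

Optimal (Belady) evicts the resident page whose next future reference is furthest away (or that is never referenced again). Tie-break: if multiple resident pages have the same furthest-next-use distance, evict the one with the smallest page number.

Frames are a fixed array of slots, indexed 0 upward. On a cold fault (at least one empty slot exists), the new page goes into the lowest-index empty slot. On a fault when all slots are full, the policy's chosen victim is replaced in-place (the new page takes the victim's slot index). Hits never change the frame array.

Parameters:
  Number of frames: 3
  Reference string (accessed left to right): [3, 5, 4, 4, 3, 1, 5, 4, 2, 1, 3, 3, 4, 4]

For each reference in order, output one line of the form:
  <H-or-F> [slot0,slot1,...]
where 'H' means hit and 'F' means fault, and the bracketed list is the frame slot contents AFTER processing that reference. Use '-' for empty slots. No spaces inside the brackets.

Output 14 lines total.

F [3,-,-]
F [3,5,-]
F [3,5,4]
H [3,5,4]
H [3,5,4]
F [1,5,4]
H [1,5,4]
H [1,5,4]
F [1,2,4]
H [1,2,4]
F [3,2,4]
H [3,2,4]
H [3,2,4]
H [3,2,4]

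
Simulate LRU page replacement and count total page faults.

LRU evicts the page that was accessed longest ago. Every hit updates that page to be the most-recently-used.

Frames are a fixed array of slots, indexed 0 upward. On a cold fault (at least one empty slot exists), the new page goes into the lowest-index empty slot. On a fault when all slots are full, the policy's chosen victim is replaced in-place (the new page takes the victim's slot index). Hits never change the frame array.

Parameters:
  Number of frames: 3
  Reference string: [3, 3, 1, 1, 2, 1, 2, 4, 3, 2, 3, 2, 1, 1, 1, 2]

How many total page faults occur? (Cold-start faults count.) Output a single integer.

Answer: 6

Derivation:
Step 0: ref 3 → FAULT, frames=[3,-,-]
Step 1: ref 3 → HIT, frames=[3,-,-]
Step 2: ref 1 → FAULT, frames=[3,1,-]
Step 3: ref 1 → HIT, frames=[3,1,-]
Step 4: ref 2 → FAULT, frames=[3,1,2]
Step 5: ref 1 → HIT, frames=[3,1,2]
Step 6: ref 2 → HIT, frames=[3,1,2]
Step 7: ref 4 → FAULT (evict 3), frames=[4,1,2]
Step 8: ref 3 → FAULT (evict 1), frames=[4,3,2]
Step 9: ref 2 → HIT, frames=[4,3,2]
Step 10: ref 3 → HIT, frames=[4,3,2]
Step 11: ref 2 → HIT, frames=[4,3,2]
Step 12: ref 1 → FAULT (evict 4), frames=[1,3,2]
Step 13: ref 1 → HIT, frames=[1,3,2]
Step 14: ref 1 → HIT, frames=[1,3,2]
Step 15: ref 2 → HIT, frames=[1,3,2]
Total faults: 6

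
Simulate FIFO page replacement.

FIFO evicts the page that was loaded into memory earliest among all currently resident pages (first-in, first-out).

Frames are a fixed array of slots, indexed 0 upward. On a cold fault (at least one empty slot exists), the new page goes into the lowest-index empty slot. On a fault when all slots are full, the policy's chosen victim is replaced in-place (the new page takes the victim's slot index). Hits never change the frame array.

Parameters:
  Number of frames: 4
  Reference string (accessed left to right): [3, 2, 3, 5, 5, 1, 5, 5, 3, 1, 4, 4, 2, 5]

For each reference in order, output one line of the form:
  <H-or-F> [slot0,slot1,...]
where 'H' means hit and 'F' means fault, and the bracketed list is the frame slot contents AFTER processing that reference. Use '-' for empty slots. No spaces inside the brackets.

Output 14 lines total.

F [3,-,-,-]
F [3,2,-,-]
H [3,2,-,-]
F [3,2,5,-]
H [3,2,5,-]
F [3,2,5,1]
H [3,2,5,1]
H [3,2,5,1]
H [3,2,5,1]
H [3,2,5,1]
F [4,2,5,1]
H [4,2,5,1]
H [4,2,5,1]
H [4,2,5,1]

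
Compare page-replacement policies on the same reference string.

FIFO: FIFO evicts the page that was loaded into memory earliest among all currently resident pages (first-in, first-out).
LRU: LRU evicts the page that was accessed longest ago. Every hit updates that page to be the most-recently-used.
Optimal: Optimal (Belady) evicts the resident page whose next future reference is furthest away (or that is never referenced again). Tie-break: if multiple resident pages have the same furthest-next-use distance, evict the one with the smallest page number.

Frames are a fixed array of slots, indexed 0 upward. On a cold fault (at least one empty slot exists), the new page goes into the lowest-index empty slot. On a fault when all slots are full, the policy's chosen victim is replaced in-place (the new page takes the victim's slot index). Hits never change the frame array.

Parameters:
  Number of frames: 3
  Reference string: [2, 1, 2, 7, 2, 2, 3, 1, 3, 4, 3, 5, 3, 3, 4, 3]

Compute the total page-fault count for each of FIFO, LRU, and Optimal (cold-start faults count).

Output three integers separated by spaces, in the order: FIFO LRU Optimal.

Answer: 6 7 6

Derivation:
--- FIFO ---
  step 0: ref 2 -> FAULT, frames=[2,-,-] (faults so far: 1)
  step 1: ref 1 -> FAULT, frames=[2,1,-] (faults so far: 2)
  step 2: ref 2 -> HIT, frames=[2,1,-] (faults so far: 2)
  step 3: ref 7 -> FAULT, frames=[2,1,7] (faults so far: 3)
  step 4: ref 2 -> HIT, frames=[2,1,7] (faults so far: 3)
  step 5: ref 2 -> HIT, frames=[2,1,7] (faults so far: 3)
  step 6: ref 3 -> FAULT, evict 2, frames=[3,1,7] (faults so far: 4)
  step 7: ref 1 -> HIT, frames=[3,1,7] (faults so far: 4)
  step 8: ref 3 -> HIT, frames=[3,1,7] (faults so far: 4)
  step 9: ref 4 -> FAULT, evict 1, frames=[3,4,7] (faults so far: 5)
  step 10: ref 3 -> HIT, frames=[3,4,7] (faults so far: 5)
  step 11: ref 5 -> FAULT, evict 7, frames=[3,4,5] (faults so far: 6)
  step 12: ref 3 -> HIT, frames=[3,4,5] (faults so far: 6)
  step 13: ref 3 -> HIT, frames=[3,4,5] (faults so far: 6)
  step 14: ref 4 -> HIT, frames=[3,4,5] (faults so far: 6)
  step 15: ref 3 -> HIT, frames=[3,4,5] (faults so far: 6)
  FIFO total faults: 6
--- LRU ---
  step 0: ref 2 -> FAULT, frames=[2,-,-] (faults so far: 1)
  step 1: ref 1 -> FAULT, frames=[2,1,-] (faults so far: 2)
  step 2: ref 2 -> HIT, frames=[2,1,-] (faults so far: 2)
  step 3: ref 7 -> FAULT, frames=[2,1,7] (faults so far: 3)
  step 4: ref 2 -> HIT, frames=[2,1,7] (faults so far: 3)
  step 5: ref 2 -> HIT, frames=[2,1,7] (faults so far: 3)
  step 6: ref 3 -> FAULT, evict 1, frames=[2,3,7] (faults so far: 4)
  step 7: ref 1 -> FAULT, evict 7, frames=[2,3,1] (faults so far: 5)
  step 8: ref 3 -> HIT, frames=[2,3,1] (faults so far: 5)
  step 9: ref 4 -> FAULT, evict 2, frames=[4,3,1] (faults so far: 6)
  step 10: ref 3 -> HIT, frames=[4,3,1] (faults so far: 6)
  step 11: ref 5 -> FAULT, evict 1, frames=[4,3,5] (faults so far: 7)
  step 12: ref 3 -> HIT, frames=[4,3,5] (faults so far: 7)
  step 13: ref 3 -> HIT, frames=[4,3,5] (faults so far: 7)
  step 14: ref 4 -> HIT, frames=[4,3,5] (faults so far: 7)
  step 15: ref 3 -> HIT, frames=[4,3,5] (faults so far: 7)
  LRU total faults: 7
--- Optimal ---
  step 0: ref 2 -> FAULT, frames=[2,-,-] (faults so far: 1)
  step 1: ref 1 -> FAULT, frames=[2,1,-] (faults so far: 2)
  step 2: ref 2 -> HIT, frames=[2,1,-] (faults so far: 2)
  step 3: ref 7 -> FAULT, frames=[2,1,7] (faults so far: 3)
  step 4: ref 2 -> HIT, frames=[2,1,7] (faults so far: 3)
  step 5: ref 2 -> HIT, frames=[2,1,7] (faults so far: 3)
  step 6: ref 3 -> FAULT, evict 2, frames=[3,1,7] (faults so far: 4)
  step 7: ref 1 -> HIT, frames=[3,1,7] (faults so far: 4)
  step 8: ref 3 -> HIT, frames=[3,1,7] (faults so far: 4)
  step 9: ref 4 -> FAULT, evict 1, frames=[3,4,7] (faults so far: 5)
  step 10: ref 3 -> HIT, frames=[3,4,7] (faults so far: 5)
  step 11: ref 5 -> FAULT, evict 7, frames=[3,4,5] (faults so far: 6)
  step 12: ref 3 -> HIT, frames=[3,4,5] (faults so far: 6)
  step 13: ref 3 -> HIT, frames=[3,4,5] (faults so far: 6)
  step 14: ref 4 -> HIT, frames=[3,4,5] (faults so far: 6)
  step 15: ref 3 -> HIT, frames=[3,4,5] (faults so far: 6)
  Optimal total faults: 6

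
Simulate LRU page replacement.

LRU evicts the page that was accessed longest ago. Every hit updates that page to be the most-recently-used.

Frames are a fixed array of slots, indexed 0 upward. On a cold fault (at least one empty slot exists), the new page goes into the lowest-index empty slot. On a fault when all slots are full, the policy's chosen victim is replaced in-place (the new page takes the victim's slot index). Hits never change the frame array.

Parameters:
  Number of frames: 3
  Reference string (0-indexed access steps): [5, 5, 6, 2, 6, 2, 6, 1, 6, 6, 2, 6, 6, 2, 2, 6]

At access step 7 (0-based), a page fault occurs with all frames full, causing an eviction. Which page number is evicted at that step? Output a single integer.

Answer: 5

Derivation:
Step 0: ref 5 -> FAULT, frames=[5,-,-]
Step 1: ref 5 -> HIT, frames=[5,-,-]
Step 2: ref 6 -> FAULT, frames=[5,6,-]
Step 3: ref 2 -> FAULT, frames=[5,6,2]
Step 4: ref 6 -> HIT, frames=[5,6,2]
Step 5: ref 2 -> HIT, frames=[5,6,2]
Step 6: ref 6 -> HIT, frames=[5,6,2]
Step 7: ref 1 -> FAULT, evict 5, frames=[1,6,2]
At step 7: evicted page 5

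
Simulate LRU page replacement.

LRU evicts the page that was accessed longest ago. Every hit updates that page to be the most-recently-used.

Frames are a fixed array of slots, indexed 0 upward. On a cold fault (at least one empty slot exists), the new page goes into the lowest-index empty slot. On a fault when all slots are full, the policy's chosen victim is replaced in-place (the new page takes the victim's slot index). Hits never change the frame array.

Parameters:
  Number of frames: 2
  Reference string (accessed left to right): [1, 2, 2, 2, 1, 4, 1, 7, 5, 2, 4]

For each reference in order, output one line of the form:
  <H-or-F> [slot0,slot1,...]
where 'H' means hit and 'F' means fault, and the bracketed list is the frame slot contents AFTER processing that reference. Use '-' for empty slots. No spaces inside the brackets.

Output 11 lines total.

F [1,-]
F [1,2]
H [1,2]
H [1,2]
H [1,2]
F [1,4]
H [1,4]
F [1,7]
F [5,7]
F [5,2]
F [4,2]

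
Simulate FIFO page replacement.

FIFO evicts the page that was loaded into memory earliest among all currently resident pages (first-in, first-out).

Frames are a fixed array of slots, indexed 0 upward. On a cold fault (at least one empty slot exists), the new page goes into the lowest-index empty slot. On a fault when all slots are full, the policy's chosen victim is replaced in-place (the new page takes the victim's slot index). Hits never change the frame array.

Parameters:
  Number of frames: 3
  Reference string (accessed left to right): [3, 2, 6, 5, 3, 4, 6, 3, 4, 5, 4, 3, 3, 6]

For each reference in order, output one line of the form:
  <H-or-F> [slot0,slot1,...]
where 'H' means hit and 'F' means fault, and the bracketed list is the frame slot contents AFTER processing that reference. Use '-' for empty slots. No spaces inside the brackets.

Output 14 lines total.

F [3,-,-]
F [3,2,-]
F [3,2,6]
F [5,2,6]
F [5,3,6]
F [5,3,4]
F [6,3,4]
H [6,3,4]
H [6,3,4]
F [6,5,4]
H [6,5,4]
F [6,5,3]
H [6,5,3]
H [6,5,3]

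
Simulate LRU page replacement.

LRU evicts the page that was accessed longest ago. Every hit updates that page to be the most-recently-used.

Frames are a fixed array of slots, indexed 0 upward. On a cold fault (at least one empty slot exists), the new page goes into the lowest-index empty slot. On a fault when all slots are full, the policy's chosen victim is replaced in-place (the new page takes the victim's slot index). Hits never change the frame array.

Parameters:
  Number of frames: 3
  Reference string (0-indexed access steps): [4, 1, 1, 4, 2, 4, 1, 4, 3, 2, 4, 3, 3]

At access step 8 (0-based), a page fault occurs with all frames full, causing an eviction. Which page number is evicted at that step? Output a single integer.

Answer: 2

Derivation:
Step 0: ref 4 -> FAULT, frames=[4,-,-]
Step 1: ref 1 -> FAULT, frames=[4,1,-]
Step 2: ref 1 -> HIT, frames=[4,1,-]
Step 3: ref 4 -> HIT, frames=[4,1,-]
Step 4: ref 2 -> FAULT, frames=[4,1,2]
Step 5: ref 4 -> HIT, frames=[4,1,2]
Step 6: ref 1 -> HIT, frames=[4,1,2]
Step 7: ref 4 -> HIT, frames=[4,1,2]
Step 8: ref 3 -> FAULT, evict 2, frames=[4,1,3]
At step 8: evicted page 2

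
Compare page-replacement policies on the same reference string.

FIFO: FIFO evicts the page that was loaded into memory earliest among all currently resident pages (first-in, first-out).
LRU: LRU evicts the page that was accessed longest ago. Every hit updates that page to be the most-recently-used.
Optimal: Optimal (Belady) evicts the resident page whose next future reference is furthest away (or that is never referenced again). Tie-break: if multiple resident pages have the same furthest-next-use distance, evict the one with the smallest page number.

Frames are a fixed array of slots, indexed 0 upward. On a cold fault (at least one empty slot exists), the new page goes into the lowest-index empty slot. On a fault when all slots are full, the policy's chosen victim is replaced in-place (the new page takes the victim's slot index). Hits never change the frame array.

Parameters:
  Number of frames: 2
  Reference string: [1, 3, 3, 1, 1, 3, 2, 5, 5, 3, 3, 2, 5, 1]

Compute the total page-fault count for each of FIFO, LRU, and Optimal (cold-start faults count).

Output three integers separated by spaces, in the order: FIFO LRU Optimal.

Answer: 8 8 6

Derivation:
--- FIFO ---
  step 0: ref 1 -> FAULT, frames=[1,-] (faults so far: 1)
  step 1: ref 3 -> FAULT, frames=[1,3] (faults so far: 2)
  step 2: ref 3 -> HIT, frames=[1,3] (faults so far: 2)
  step 3: ref 1 -> HIT, frames=[1,3] (faults so far: 2)
  step 4: ref 1 -> HIT, frames=[1,3] (faults so far: 2)
  step 5: ref 3 -> HIT, frames=[1,3] (faults so far: 2)
  step 6: ref 2 -> FAULT, evict 1, frames=[2,3] (faults so far: 3)
  step 7: ref 5 -> FAULT, evict 3, frames=[2,5] (faults so far: 4)
  step 8: ref 5 -> HIT, frames=[2,5] (faults so far: 4)
  step 9: ref 3 -> FAULT, evict 2, frames=[3,5] (faults so far: 5)
  step 10: ref 3 -> HIT, frames=[3,5] (faults so far: 5)
  step 11: ref 2 -> FAULT, evict 5, frames=[3,2] (faults so far: 6)
  step 12: ref 5 -> FAULT, evict 3, frames=[5,2] (faults so far: 7)
  step 13: ref 1 -> FAULT, evict 2, frames=[5,1] (faults so far: 8)
  FIFO total faults: 8
--- LRU ---
  step 0: ref 1 -> FAULT, frames=[1,-] (faults so far: 1)
  step 1: ref 3 -> FAULT, frames=[1,3] (faults so far: 2)
  step 2: ref 3 -> HIT, frames=[1,3] (faults so far: 2)
  step 3: ref 1 -> HIT, frames=[1,3] (faults so far: 2)
  step 4: ref 1 -> HIT, frames=[1,3] (faults so far: 2)
  step 5: ref 3 -> HIT, frames=[1,3] (faults so far: 2)
  step 6: ref 2 -> FAULT, evict 1, frames=[2,3] (faults so far: 3)
  step 7: ref 5 -> FAULT, evict 3, frames=[2,5] (faults so far: 4)
  step 8: ref 5 -> HIT, frames=[2,5] (faults so far: 4)
  step 9: ref 3 -> FAULT, evict 2, frames=[3,5] (faults so far: 5)
  step 10: ref 3 -> HIT, frames=[3,5] (faults so far: 5)
  step 11: ref 2 -> FAULT, evict 5, frames=[3,2] (faults so far: 6)
  step 12: ref 5 -> FAULT, evict 3, frames=[5,2] (faults so far: 7)
  step 13: ref 1 -> FAULT, evict 2, frames=[5,1] (faults so far: 8)
  LRU total faults: 8
--- Optimal ---
  step 0: ref 1 -> FAULT, frames=[1,-] (faults so far: 1)
  step 1: ref 3 -> FAULT, frames=[1,3] (faults so far: 2)
  step 2: ref 3 -> HIT, frames=[1,3] (faults so far: 2)
  step 3: ref 1 -> HIT, frames=[1,3] (faults so far: 2)
  step 4: ref 1 -> HIT, frames=[1,3] (faults so far: 2)
  step 5: ref 3 -> HIT, frames=[1,3] (faults so far: 2)
  step 6: ref 2 -> FAULT, evict 1, frames=[2,3] (faults so far: 3)
  step 7: ref 5 -> FAULT, evict 2, frames=[5,3] (faults so far: 4)
  step 8: ref 5 -> HIT, frames=[5,3] (faults so far: 4)
  step 9: ref 3 -> HIT, frames=[5,3] (faults so far: 4)
  step 10: ref 3 -> HIT, frames=[5,3] (faults so far: 4)
  step 11: ref 2 -> FAULT, evict 3, frames=[5,2] (faults so far: 5)
  step 12: ref 5 -> HIT, frames=[5,2] (faults so far: 5)
  step 13: ref 1 -> FAULT, evict 2, frames=[5,1] (faults so far: 6)
  Optimal total faults: 6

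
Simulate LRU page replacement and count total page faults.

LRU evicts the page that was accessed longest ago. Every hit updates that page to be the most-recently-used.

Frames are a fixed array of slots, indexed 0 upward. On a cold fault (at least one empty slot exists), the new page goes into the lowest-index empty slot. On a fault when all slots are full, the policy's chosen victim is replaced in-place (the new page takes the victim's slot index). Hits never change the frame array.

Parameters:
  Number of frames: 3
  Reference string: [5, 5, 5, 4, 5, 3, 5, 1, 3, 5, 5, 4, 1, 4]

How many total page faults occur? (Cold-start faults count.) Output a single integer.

Step 0: ref 5 → FAULT, frames=[5,-,-]
Step 1: ref 5 → HIT, frames=[5,-,-]
Step 2: ref 5 → HIT, frames=[5,-,-]
Step 3: ref 4 → FAULT, frames=[5,4,-]
Step 4: ref 5 → HIT, frames=[5,4,-]
Step 5: ref 3 → FAULT, frames=[5,4,3]
Step 6: ref 5 → HIT, frames=[5,4,3]
Step 7: ref 1 → FAULT (evict 4), frames=[5,1,3]
Step 8: ref 3 → HIT, frames=[5,1,3]
Step 9: ref 5 → HIT, frames=[5,1,3]
Step 10: ref 5 → HIT, frames=[5,1,3]
Step 11: ref 4 → FAULT (evict 1), frames=[5,4,3]
Step 12: ref 1 → FAULT (evict 3), frames=[5,4,1]
Step 13: ref 4 → HIT, frames=[5,4,1]
Total faults: 6

Answer: 6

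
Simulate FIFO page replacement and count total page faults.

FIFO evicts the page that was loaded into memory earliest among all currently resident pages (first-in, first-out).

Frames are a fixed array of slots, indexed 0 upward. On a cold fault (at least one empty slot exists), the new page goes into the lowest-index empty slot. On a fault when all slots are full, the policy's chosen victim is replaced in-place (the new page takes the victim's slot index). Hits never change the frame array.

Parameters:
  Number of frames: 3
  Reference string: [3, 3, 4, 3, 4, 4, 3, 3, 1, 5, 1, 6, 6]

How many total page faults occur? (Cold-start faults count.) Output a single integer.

Step 0: ref 3 → FAULT, frames=[3,-,-]
Step 1: ref 3 → HIT, frames=[3,-,-]
Step 2: ref 4 → FAULT, frames=[3,4,-]
Step 3: ref 3 → HIT, frames=[3,4,-]
Step 4: ref 4 → HIT, frames=[3,4,-]
Step 5: ref 4 → HIT, frames=[3,4,-]
Step 6: ref 3 → HIT, frames=[3,4,-]
Step 7: ref 3 → HIT, frames=[3,4,-]
Step 8: ref 1 → FAULT, frames=[3,4,1]
Step 9: ref 5 → FAULT (evict 3), frames=[5,4,1]
Step 10: ref 1 → HIT, frames=[5,4,1]
Step 11: ref 6 → FAULT (evict 4), frames=[5,6,1]
Step 12: ref 6 → HIT, frames=[5,6,1]
Total faults: 5

Answer: 5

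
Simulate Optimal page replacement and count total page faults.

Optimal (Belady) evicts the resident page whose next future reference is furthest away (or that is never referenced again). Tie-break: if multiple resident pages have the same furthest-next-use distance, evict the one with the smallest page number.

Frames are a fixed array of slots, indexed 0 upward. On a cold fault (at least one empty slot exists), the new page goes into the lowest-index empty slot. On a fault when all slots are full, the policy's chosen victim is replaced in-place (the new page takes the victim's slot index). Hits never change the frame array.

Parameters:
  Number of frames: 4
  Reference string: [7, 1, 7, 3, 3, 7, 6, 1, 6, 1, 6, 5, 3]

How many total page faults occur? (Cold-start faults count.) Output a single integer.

Answer: 5

Derivation:
Step 0: ref 7 → FAULT, frames=[7,-,-,-]
Step 1: ref 1 → FAULT, frames=[7,1,-,-]
Step 2: ref 7 → HIT, frames=[7,1,-,-]
Step 3: ref 3 → FAULT, frames=[7,1,3,-]
Step 4: ref 3 → HIT, frames=[7,1,3,-]
Step 5: ref 7 → HIT, frames=[7,1,3,-]
Step 6: ref 6 → FAULT, frames=[7,1,3,6]
Step 7: ref 1 → HIT, frames=[7,1,3,6]
Step 8: ref 6 → HIT, frames=[7,1,3,6]
Step 9: ref 1 → HIT, frames=[7,1,3,6]
Step 10: ref 6 → HIT, frames=[7,1,3,6]
Step 11: ref 5 → FAULT (evict 1), frames=[7,5,3,6]
Step 12: ref 3 → HIT, frames=[7,5,3,6]
Total faults: 5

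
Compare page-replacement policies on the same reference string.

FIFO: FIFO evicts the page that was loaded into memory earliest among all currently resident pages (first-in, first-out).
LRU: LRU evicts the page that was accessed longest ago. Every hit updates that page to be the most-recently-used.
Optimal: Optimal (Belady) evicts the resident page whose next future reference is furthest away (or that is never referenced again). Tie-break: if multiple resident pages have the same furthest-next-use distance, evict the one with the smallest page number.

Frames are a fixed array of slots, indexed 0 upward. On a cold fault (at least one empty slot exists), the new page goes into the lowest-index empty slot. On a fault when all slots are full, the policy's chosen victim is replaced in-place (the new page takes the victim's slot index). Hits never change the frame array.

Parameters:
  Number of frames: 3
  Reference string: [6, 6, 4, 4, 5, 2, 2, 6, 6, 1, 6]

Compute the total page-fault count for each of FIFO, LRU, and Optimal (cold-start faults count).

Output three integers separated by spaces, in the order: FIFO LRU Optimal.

--- FIFO ---
  step 0: ref 6 -> FAULT, frames=[6,-,-] (faults so far: 1)
  step 1: ref 6 -> HIT, frames=[6,-,-] (faults so far: 1)
  step 2: ref 4 -> FAULT, frames=[6,4,-] (faults so far: 2)
  step 3: ref 4 -> HIT, frames=[6,4,-] (faults so far: 2)
  step 4: ref 5 -> FAULT, frames=[6,4,5] (faults so far: 3)
  step 5: ref 2 -> FAULT, evict 6, frames=[2,4,5] (faults so far: 4)
  step 6: ref 2 -> HIT, frames=[2,4,5] (faults so far: 4)
  step 7: ref 6 -> FAULT, evict 4, frames=[2,6,5] (faults so far: 5)
  step 8: ref 6 -> HIT, frames=[2,6,5] (faults so far: 5)
  step 9: ref 1 -> FAULT, evict 5, frames=[2,6,1] (faults so far: 6)
  step 10: ref 6 -> HIT, frames=[2,6,1] (faults so far: 6)
  FIFO total faults: 6
--- LRU ---
  step 0: ref 6 -> FAULT, frames=[6,-,-] (faults so far: 1)
  step 1: ref 6 -> HIT, frames=[6,-,-] (faults so far: 1)
  step 2: ref 4 -> FAULT, frames=[6,4,-] (faults so far: 2)
  step 3: ref 4 -> HIT, frames=[6,4,-] (faults so far: 2)
  step 4: ref 5 -> FAULT, frames=[6,4,5] (faults so far: 3)
  step 5: ref 2 -> FAULT, evict 6, frames=[2,4,5] (faults so far: 4)
  step 6: ref 2 -> HIT, frames=[2,4,5] (faults so far: 4)
  step 7: ref 6 -> FAULT, evict 4, frames=[2,6,5] (faults so far: 5)
  step 8: ref 6 -> HIT, frames=[2,6,5] (faults so far: 5)
  step 9: ref 1 -> FAULT, evict 5, frames=[2,6,1] (faults so far: 6)
  step 10: ref 6 -> HIT, frames=[2,6,1] (faults so far: 6)
  LRU total faults: 6
--- Optimal ---
  step 0: ref 6 -> FAULT, frames=[6,-,-] (faults so far: 1)
  step 1: ref 6 -> HIT, frames=[6,-,-] (faults so far: 1)
  step 2: ref 4 -> FAULT, frames=[6,4,-] (faults so far: 2)
  step 3: ref 4 -> HIT, frames=[6,4,-] (faults so far: 2)
  step 4: ref 5 -> FAULT, frames=[6,4,5] (faults so far: 3)
  step 5: ref 2 -> FAULT, evict 4, frames=[6,2,5] (faults so far: 4)
  step 6: ref 2 -> HIT, frames=[6,2,5] (faults so far: 4)
  step 7: ref 6 -> HIT, frames=[6,2,5] (faults so far: 4)
  step 8: ref 6 -> HIT, frames=[6,2,5] (faults so far: 4)
  step 9: ref 1 -> FAULT, evict 2, frames=[6,1,5] (faults so far: 5)
  step 10: ref 6 -> HIT, frames=[6,1,5] (faults so far: 5)
  Optimal total faults: 5

Answer: 6 6 5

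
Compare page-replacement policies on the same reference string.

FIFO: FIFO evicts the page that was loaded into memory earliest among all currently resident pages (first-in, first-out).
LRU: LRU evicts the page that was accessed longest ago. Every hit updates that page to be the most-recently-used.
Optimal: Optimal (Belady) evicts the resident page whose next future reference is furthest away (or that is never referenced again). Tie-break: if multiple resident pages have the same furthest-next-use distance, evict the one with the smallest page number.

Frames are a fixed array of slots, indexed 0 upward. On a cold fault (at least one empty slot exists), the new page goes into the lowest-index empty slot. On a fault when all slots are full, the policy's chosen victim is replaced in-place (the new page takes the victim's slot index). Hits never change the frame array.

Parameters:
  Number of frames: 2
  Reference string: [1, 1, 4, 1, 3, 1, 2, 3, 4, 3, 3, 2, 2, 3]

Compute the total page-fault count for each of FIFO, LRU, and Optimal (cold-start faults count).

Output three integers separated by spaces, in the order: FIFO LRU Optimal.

--- FIFO ---
  step 0: ref 1 -> FAULT, frames=[1,-] (faults so far: 1)
  step 1: ref 1 -> HIT, frames=[1,-] (faults so far: 1)
  step 2: ref 4 -> FAULT, frames=[1,4] (faults so far: 2)
  step 3: ref 1 -> HIT, frames=[1,4] (faults so far: 2)
  step 4: ref 3 -> FAULT, evict 1, frames=[3,4] (faults so far: 3)
  step 5: ref 1 -> FAULT, evict 4, frames=[3,1] (faults so far: 4)
  step 6: ref 2 -> FAULT, evict 3, frames=[2,1] (faults so far: 5)
  step 7: ref 3 -> FAULT, evict 1, frames=[2,3] (faults so far: 6)
  step 8: ref 4 -> FAULT, evict 2, frames=[4,3] (faults so far: 7)
  step 9: ref 3 -> HIT, frames=[4,3] (faults so far: 7)
  step 10: ref 3 -> HIT, frames=[4,3] (faults so far: 7)
  step 11: ref 2 -> FAULT, evict 3, frames=[4,2] (faults so far: 8)
  step 12: ref 2 -> HIT, frames=[4,2] (faults so far: 8)
  step 13: ref 3 -> FAULT, evict 4, frames=[3,2] (faults so far: 9)
  FIFO total faults: 9
--- LRU ---
  step 0: ref 1 -> FAULT, frames=[1,-] (faults so far: 1)
  step 1: ref 1 -> HIT, frames=[1,-] (faults so far: 1)
  step 2: ref 4 -> FAULT, frames=[1,4] (faults so far: 2)
  step 3: ref 1 -> HIT, frames=[1,4] (faults so far: 2)
  step 4: ref 3 -> FAULT, evict 4, frames=[1,3] (faults so far: 3)
  step 5: ref 1 -> HIT, frames=[1,3] (faults so far: 3)
  step 6: ref 2 -> FAULT, evict 3, frames=[1,2] (faults so far: 4)
  step 7: ref 3 -> FAULT, evict 1, frames=[3,2] (faults so far: 5)
  step 8: ref 4 -> FAULT, evict 2, frames=[3,4] (faults so far: 6)
  step 9: ref 3 -> HIT, frames=[3,4] (faults so far: 6)
  step 10: ref 3 -> HIT, frames=[3,4] (faults so far: 6)
  step 11: ref 2 -> FAULT, evict 4, frames=[3,2] (faults so far: 7)
  step 12: ref 2 -> HIT, frames=[3,2] (faults so far: 7)
  step 13: ref 3 -> HIT, frames=[3,2] (faults so far: 7)
  LRU total faults: 7
--- Optimal ---
  step 0: ref 1 -> FAULT, frames=[1,-] (faults so far: 1)
  step 1: ref 1 -> HIT, frames=[1,-] (faults so far: 1)
  step 2: ref 4 -> FAULT, frames=[1,4] (faults so far: 2)
  step 3: ref 1 -> HIT, frames=[1,4] (faults so far: 2)
  step 4: ref 3 -> FAULT, evict 4, frames=[1,3] (faults so far: 3)
  step 5: ref 1 -> HIT, frames=[1,3] (faults so far: 3)
  step 6: ref 2 -> FAULT, evict 1, frames=[2,3] (faults so far: 4)
  step 7: ref 3 -> HIT, frames=[2,3] (faults so far: 4)
  step 8: ref 4 -> FAULT, evict 2, frames=[4,3] (faults so far: 5)
  step 9: ref 3 -> HIT, frames=[4,3] (faults so far: 5)
  step 10: ref 3 -> HIT, frames=[4,3] (faults so far: 5)
  step 11: ref 2 -> FAULT, evict 4, frames=[2,3] (faults so far: 6)
  step 12: ref 2 -> HIT, frames=[2,3] (faults so far: 6)
  step 13: ref 3 -> HIT, frames=[2,3] (faults so far: 6)
  Optimal total faults: 6

Answer: 9 7 6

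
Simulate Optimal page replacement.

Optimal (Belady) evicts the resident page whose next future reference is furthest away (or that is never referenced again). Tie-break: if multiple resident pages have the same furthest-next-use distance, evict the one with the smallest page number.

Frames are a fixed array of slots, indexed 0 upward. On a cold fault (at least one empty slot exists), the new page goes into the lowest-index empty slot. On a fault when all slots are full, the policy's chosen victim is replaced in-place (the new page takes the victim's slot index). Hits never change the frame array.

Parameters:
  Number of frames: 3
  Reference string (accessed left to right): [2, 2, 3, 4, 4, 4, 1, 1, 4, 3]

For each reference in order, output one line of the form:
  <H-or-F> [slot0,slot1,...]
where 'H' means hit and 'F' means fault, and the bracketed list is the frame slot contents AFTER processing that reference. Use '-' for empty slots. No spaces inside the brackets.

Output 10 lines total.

F [2,-,-]
H [2,-,-]
F [2,3,-]
F [2,3,4]
H [2,3,4]
H [2,3,4]
F [1,3,4]
H [1,3,4]
H [1,3,4]
H [1,3,4]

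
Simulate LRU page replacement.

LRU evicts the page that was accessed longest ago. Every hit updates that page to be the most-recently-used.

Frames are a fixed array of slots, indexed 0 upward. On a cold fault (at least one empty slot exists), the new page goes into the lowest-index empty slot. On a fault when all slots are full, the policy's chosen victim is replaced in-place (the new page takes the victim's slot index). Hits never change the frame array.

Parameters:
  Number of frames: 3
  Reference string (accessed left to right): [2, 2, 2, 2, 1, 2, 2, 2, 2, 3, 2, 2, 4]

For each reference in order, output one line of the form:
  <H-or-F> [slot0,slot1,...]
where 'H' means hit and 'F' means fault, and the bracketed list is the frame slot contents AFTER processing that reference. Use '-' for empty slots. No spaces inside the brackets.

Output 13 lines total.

F [2,-,-]
H [2,-,-]
H [2,-,-]
H [2,-,-]
F [2,1,-]
H [2,1,-]
H [2,1,-]
H [2,1,-]
H [2,1,-]
F [2,1,3]
H [2,1,3]
H [2,1,3]
F [2,4,3]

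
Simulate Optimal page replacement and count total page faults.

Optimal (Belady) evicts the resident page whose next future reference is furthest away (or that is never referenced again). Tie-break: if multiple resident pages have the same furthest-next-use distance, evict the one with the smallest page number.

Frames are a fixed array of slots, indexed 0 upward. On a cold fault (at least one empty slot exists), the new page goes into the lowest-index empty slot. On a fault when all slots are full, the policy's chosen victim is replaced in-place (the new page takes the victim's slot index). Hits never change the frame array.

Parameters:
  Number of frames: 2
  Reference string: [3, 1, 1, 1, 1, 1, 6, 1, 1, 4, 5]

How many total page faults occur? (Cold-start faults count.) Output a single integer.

Step 0: ref 3 → FAULT, frames=[3,-]
Step 1: ref 1 → FAULT, frames=[3,1]
Step 2: ref 1 → HIT, frames=[3,1]
Step 3: ref 1 → HIT, frames=[3,1]
Step 4: ref 1 → HIT, frames=[3,1]
Step 5: ref 1 → HIT, frames=[3,1]
Step 6: ref 6 → FAULT (evict 3), frames=[6,1]
Step 7: ref 1 → HIT, frames=[6,1]
Step 8: ref 1 → HIT, frames=[6,1]
Step 9: ref 4 → FAULT (evict 1), frames=[6,4]
Step 10: ref 5 → FAULT (evict 4), frames=[6,5]
Total faults: 5

Answer: 5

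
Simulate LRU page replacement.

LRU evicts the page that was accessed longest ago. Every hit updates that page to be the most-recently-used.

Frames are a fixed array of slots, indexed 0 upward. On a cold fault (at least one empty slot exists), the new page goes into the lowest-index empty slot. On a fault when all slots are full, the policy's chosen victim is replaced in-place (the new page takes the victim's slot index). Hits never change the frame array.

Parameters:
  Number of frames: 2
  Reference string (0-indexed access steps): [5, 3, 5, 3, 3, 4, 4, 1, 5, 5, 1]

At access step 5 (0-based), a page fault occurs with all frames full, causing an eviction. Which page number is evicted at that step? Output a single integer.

Answer: 5

Derivation:
Step 0: ref 5 -> FAULT, frames=[5,-]
Step 1: ref 3 -> FAULT, frames=[5,3]
Step 2: ref 5 -> HIT, frames=[5,3]
Step 3: ref 3 -> HIT, frames=[5,3]
Step 4: ref 3 -> HIT, frames=[5,3]
Step 5: ref 4 -> FAULT, evict 5, frames=[4,3]
At step 5: evicted page 5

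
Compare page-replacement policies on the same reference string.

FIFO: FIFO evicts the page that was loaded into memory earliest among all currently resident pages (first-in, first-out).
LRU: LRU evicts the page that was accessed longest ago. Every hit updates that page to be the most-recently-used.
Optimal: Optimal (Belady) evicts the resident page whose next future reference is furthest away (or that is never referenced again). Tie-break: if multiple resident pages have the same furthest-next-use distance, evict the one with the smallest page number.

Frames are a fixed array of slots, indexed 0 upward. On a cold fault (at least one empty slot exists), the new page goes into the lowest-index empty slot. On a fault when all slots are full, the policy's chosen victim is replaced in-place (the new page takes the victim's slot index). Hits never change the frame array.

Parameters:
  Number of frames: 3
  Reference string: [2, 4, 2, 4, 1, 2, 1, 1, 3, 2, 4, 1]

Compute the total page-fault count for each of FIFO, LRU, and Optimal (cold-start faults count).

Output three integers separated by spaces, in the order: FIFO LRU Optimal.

Answer: 7 6 5

Derivation:
--- FIFO ---
  step 0: ref 2 -> FAULT, frames=[2,-,-] (faults so far: 1)
  step 1: ref 4 -> FAULT, frames=[2,4,-] (faults so far: 2)
  step 2: ref 2 -> HIT, frames=[2,4,-] (faults so far: 2)
  step 3: ref 4 -> HIT, frames=[2,4,-] (faults so far: 2)
  step 4: ref 1 -> FAULT, frames=[2,4,1] (faults so far: 3)
  step 5: ref 2 -> HIT, frames=[2,4,1] (faults so far: 3)
  step 6: ref 1 -> HIT, frames=[2,4,1] (faults so far: 3)
  step 7: ref 1 -> HIT, frames=[2,4,1] (faults so far: 3)
  step 8: ref 3 -> FAULT, evict 2, frames=[3,4,1] (faults so far: 4)
  step 9: ref 2 -> FAULT, evict 4, frames=[3,2,1] (faults so far: 5)
  step 10: ref 4 -> FAULT, evict 1, frames=[3,2,4] (faults so far: 6)
  step 11: ref 1 -> FAULT, evict 3, frames=[1,2,4] (faults so far: 7)
  FIFO total faults: 7
--- LRU ---
  step 0: ref 2 -> FAULT, frames=[2,-,-] (faults so far: 1)
  step 1: ref 4 -> FAULT, frames=[2,4,-] (faults so far: 2)
  step 2: ref 2 -> HIT, frames=[2,4,-] (faults so far: 2)
  step 3: ref 4 -> HIT, frames=[2,4,-] (faults so far: 2)
  step 4: ref 1 -> FAULT, frames=[2,4,1] (faults so far: 3)
  step 5: ref 2 -> HIT, frames=[2,4,1] (faults so far: 3)
  step 6: ref 1 -> HIT, frames=[2,4,1] (faults so far: 3)
  step 7: ref 1 -> HIT, frames=[2,4,1] (faults so far: 3)
  step 8: ref 3 -> FAULT, evict 4, frames=[2,3,1] (faults so far: 4)
  step 9: ref 2 -> HIT, frames=[2,3,1] (faults so far: 4)
  step 10: ref 4 -> FAULT, evict 1, frames=[2,3,4] (faults so far: 5)
  step 11: ref 1 -> FAULT, evict 3, frames=[2,1,4] (faults so far: 6)
  LRU total faults: 6
--- Optimal ---
  step 0: ref 2 -> FAULT, frames=[2,-,-] (faults so far: 1)
  step 1: ref 4 -> FAULT, frames=[2,4,-] (faults so far: 2)
  step 2: ref 2 -> HIT, frames=[2,4,-] (faults so far: 2)
  step 3: ref 4 -> HIT, frames=[2,4,-] (faults so far: 2)
  step 4: ref 1 -> FAULT, frames=[2,4,1] (faults so far: 3)
  step 5: ref 2 -> HIT, frames=[2,4,1] (faults so far: 3)
  step 6: ref 1 -> HIT, frames=[2,4,1] (faults so far: 3)
  step 7: ref 1 -> HIT, frames=[2,4,1] (faults so far: 3)
  step 8: ref 3 -> FAULT, evict 1, frames=[2,4,3] (faults so far: 4)
  step 9: ref 2 -> HIT, frames=[2,4,3] (faults so far: 4)
  step 10: ref 4 -> HIT, frames=[2,4,3] (faults so far: 4)
  step 11: ref 1 -> FAULT, evict 2, frames=[1,4,3] (faults so far: 5)
  Optimal total faults: 5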